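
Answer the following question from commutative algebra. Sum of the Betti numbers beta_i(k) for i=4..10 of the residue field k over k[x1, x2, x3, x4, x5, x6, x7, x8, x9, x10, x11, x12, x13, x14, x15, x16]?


Koszul resolution: beta_i(k)=C(n,i), n=16
C(16,4)=1820, C(16,5)=4368, C(16,6)=8008, C(16,7)=11440, C(16,8)=12870, C(16,9)=11440, C(16,10)=8008
Sum=57954


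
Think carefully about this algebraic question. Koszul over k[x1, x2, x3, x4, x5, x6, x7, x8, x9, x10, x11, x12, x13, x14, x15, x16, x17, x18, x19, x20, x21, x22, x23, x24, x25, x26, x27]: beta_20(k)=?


C(n,i)=C(27,20)=888030


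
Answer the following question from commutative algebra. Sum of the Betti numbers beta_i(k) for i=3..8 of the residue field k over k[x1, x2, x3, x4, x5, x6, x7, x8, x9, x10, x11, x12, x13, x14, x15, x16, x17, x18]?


Koszul resolution: beta_i(k)=C(n,i), n=18
C(18,3)=816, C(18,4)=3060, C(18,5)=8568, C(18,6)=18564, C(18,7)=31824, C(18,8)=43758
Sum=106590


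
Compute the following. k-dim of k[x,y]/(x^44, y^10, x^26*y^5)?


k[x,y]/I, I = (x^44, y^10, x^26*y^5)
Rect: 44x10=440. Corner: (44-26)x(10-5)=90.
dim = 440-90 = 350


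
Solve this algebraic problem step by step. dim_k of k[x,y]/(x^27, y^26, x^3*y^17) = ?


k[x,y]/I, I = (x^27, y^26, x^3*y^17)
Rect: 27x26=702. Corner: (27-3)x(26-17)=216.
dim = 702-216 = 486


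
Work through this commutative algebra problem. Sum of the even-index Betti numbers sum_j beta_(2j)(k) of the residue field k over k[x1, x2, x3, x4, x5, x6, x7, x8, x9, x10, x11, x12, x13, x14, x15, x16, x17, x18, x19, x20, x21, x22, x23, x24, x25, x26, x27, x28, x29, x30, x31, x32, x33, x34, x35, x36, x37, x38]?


Koszul resolution: beta_i(k)=C(n,i), n=38
sum_even C(38,i) = 2^(n-1) = 2^37 = 137438953472


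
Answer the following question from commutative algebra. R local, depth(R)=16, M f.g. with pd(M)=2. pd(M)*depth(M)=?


pd+depth=16
depth=16-2=14
pd*depth=2*14=28


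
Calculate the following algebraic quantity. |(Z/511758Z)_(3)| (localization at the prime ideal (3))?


3-primary part: 511758=3^9*26
Size=3^9=19683


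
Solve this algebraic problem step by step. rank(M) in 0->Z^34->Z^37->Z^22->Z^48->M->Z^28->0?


Alt sum=0:
(-1)^0*34 + (-1)^1*37 + (-1)^2*22 + (-1)^3*48 + (-1)^4*? + (-1)^5*28=0
rank(M)=57


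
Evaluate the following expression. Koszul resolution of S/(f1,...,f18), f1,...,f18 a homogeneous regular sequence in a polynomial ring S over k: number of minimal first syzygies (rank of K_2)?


Regular sequence => Koszul complex is the minimal free resolution.
Syz_1 minimally generated by Koszul relations f_i*e_j - f_j*e_i (i<j): mu(Syz_1) = beta_2 = C(m,2) = m(m-1)/2
m=18
18*17/2 = 153


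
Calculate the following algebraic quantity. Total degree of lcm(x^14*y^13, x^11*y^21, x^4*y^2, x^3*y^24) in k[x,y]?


lcm = componentwise max:
x: max(14,11,4,3)=14
y: max(13,21,2,24)=24
Total=14+24=38


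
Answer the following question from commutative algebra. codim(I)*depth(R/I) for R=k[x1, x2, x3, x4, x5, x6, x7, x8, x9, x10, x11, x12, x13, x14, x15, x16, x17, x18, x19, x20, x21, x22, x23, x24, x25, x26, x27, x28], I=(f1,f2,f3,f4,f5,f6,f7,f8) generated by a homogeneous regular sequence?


codim=8, depth=dim(R/I)=28-8=20
Product=8*20=160


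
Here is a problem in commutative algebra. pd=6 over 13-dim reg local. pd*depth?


pd+depth=13
depth=13-6=7
pd*depth=6*7=42


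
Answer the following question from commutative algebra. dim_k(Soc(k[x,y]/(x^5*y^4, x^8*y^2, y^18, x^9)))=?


Socle = ann(m) = span of standard monomials u with x*u, y*u in I (staircase corners).
Minimal generators: x^9, x^8*y^2, x^5*y^4, y^18
Corners: x^4y^17, x^7y^3, x^8y
Socle dim=3


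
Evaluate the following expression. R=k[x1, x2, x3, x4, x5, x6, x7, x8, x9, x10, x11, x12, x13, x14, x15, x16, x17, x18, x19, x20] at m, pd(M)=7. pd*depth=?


pd+depth=20
depth=20-7=13
pd*depth=7*13=91


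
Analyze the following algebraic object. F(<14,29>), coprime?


gcd(14,29)=1 => F=ab-a-b=14*29-14-29=406-43=363


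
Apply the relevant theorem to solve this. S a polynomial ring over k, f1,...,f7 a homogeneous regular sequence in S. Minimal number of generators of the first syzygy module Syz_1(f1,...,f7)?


Regular sequence => Koszul complex is the minimal free resolution.
Syz_1 minimally generated by Koszul relations f_i*e_j - f_j*e_i (i<j): mu(Syz_1) = beta_2 = C(m,2) = m(m-1)/2
m=7
7*6/2 = 21


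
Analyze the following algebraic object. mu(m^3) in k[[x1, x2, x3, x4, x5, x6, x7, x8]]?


C(n+d-1,d)=C(10,3)=120


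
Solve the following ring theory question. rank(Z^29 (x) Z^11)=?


rank(M(x)N) = rank(M)*rank(N)
29*11 = 319


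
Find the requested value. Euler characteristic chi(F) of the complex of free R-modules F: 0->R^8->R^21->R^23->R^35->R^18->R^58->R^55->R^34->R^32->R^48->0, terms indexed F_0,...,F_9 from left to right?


chi = sum (-1)^i * rank:
(-1)^0*8=8
(-1)^1*21=-21
(-1)^2*23=23
(-1)^3*35=-35
(-1)^4*18=18
(-1)^5*58=-58
(-1)^6*55=55
(-1)^7*34=-34
(-1)^8*32=32
(-1)^9*48=-48
chi=-60


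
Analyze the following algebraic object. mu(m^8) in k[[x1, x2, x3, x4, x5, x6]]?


C(n+d-1,d)=C(13,8)=1287


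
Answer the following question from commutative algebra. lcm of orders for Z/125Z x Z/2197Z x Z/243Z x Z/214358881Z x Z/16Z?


Exponent = lcm of the cyclic orders; pairwise coprime => product.
5^3*13^3*3^5*11^8*2^4=125*2197*243*214358881*16=228879980316702000


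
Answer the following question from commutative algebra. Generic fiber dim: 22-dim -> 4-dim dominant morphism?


dim(fiber)=dim(X)-dim(Y)=22-4=18


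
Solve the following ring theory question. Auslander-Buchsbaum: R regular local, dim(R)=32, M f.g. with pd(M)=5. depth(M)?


pd+depth=depth(R)=32
depth=32-5=27


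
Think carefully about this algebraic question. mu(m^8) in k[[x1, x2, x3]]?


C(n+d-1,d)=C(10,8)=45


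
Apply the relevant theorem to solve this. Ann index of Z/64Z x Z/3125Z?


Exponent = lcm of the cyclic orders; pairwise coprime => product.
2^6*5^5=64*3125=200000


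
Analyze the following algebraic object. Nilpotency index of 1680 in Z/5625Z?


1680^k mod 5625:
k=1: 1680
k=2: 4275
k=3: 4500
k=4: 0
First zero at k = 4


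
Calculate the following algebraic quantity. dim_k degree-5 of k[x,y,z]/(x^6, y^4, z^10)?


Need i<6, j<4, k<10 with i+j+k=5.
For each i, j ranges over max(0,5-i-9)..min(3,5-i):
  i=0: j in [0,3] -> 4
  i=1: j in [0,3] -> 4
  i=2: j in [0,3] -> 4
  i=3: j in [0,2] -> 3
  i=4: j in [0,1] -> 2
  i=5: j in [0,0] -> 1
H(5) = 4+4+4+3+2+1 = 18


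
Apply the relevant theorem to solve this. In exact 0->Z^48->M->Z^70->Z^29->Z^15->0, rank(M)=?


Alt sum=0:
(-1)^0*48 + (-1)^1*? + (-1)^2*70 + (-1)^3*29 + (-1)^4*15=0
rank(M)=104


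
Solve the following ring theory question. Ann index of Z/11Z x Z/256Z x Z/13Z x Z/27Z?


Exponent = lcm of the cyclic orders; pairwise coprime => product.
11^1*2^8*13^1*3^3=11*256*13*27=988416


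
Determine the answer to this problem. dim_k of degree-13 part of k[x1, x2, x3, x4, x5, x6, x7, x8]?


C(d+n-1,n-1)=C(20,7)=77520


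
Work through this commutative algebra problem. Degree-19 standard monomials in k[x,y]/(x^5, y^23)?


k[x,y], I = (x^5, y^23), d = 19
Need i < 5 and d-i < 23.
Range: 0 <= i <= 4.
H(19) = 5


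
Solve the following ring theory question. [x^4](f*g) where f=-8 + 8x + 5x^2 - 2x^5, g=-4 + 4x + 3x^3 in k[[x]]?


[x^4] = sum a_i*b_j, i+j=4
  8*3=24
Sum=24


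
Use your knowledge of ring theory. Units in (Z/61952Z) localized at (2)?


Local ring = Z/512Z.
phi(512) = 2^8*(2-1) = 256


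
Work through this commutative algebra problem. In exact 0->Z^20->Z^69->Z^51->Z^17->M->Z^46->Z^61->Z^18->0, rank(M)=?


Alt sum=0:
(-1)^0*20 + (-1)^1*69 + (-1)^2*51 + (-1)^3*17 + (-1)^4*? + (-1)^5*46 + (-1)^6*61 + (-1)^7*18=0
rank(M)=18


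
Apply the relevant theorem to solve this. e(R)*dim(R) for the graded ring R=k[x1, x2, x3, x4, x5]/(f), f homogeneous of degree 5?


e(R)=deg(f)=5, dim(R)=5-1=4
e*dim=5*4=20


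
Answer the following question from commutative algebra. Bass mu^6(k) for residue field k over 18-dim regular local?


C(n,i)=C(18,6)=18564


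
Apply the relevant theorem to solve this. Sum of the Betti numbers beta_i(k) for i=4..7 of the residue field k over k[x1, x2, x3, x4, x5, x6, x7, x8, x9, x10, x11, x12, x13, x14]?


Koszul resolution: beta_i(k)=C(n,i), n=14
C(14,4)=1001, C(14,5)=2002, C(14,6)=3003, C(14,7)=3432
Sum=9438


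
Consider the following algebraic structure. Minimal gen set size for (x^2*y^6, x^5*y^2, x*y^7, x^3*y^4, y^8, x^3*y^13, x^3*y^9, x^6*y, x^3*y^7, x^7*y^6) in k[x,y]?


Remove redundant (divisible by others).
x^7*y^6 redundant.
x^3*y^7 redundant.
x^3*y^9 redundant.
x^3*y^13 redundant.
Min: x^6*y, x^5*y^2, x^3*y^4, x^2*y^6, x*y^7, y^8
Count=6


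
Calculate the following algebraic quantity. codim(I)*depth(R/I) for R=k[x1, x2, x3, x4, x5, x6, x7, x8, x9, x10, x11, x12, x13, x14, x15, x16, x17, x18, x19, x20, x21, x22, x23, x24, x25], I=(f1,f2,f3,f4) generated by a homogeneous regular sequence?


codim=4, depth=dim(R/I)=25-4=21
Product=4*21=84


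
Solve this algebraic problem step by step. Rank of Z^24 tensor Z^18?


rank(M(x)N) = rank(M)*rank(N)
24*18 = 432


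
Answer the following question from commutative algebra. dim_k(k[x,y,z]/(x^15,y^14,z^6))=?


Basis: x^iy^jz^k, i<15,j<14,k<6
15*14*6=1260


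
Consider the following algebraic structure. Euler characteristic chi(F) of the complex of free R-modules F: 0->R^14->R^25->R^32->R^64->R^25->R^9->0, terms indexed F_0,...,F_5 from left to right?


chi = sum (-1)^i * rank:
(-1)^0*14=14
(-1)^1*25=-25
(-1)^2*32=32
(-1)^3*64=-64
(-1)^4*25=25
(-1)^5*9=-9
chi=-27


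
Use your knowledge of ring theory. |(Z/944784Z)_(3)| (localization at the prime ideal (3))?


3-primary part: 944784=3^10*16
Size=3^10=59049


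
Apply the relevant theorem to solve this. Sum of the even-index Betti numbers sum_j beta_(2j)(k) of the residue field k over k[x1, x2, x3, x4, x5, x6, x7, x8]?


Koszul resolution: beta_i(k)=C(n,i), n=8
sum_even C(8,i) = 2^(n-1) = 2^7 = 128


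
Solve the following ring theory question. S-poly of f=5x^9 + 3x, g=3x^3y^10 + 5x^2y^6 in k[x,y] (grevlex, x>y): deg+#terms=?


LT(f)=5x^9, LT(g)=3x^3y^10
lcm(LM)=x^9y^10
S(f,g) (scaled by 15 to clear denominators) = 3y^10*f - 5x^6*g = -25x^8y^6 + 9xy^10
2 terms, deg 14.
14+2=16


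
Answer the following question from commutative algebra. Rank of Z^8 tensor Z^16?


rank(M(x)N) = rank(M)*rank(N)
8*16 = 128


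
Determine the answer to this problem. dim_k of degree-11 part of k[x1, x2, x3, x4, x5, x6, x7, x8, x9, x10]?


C(d+n-1,n-1)=C(20,9)=167960


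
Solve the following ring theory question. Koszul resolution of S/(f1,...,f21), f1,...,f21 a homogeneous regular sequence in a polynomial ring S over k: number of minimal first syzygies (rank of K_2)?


Regular sequence => Koszul complex is the minimal free resolution.
Syz_1 minimally generated by Koszul relations f_i*e_j - f_j*e_i (i<j): mu(Syz_1) = beta_2 = C(m,2) = m(m-1)/2
m=21
21*20/2 = 210


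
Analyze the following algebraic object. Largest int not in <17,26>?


gcd(17,26)=1 => F=ab-a-b=17*26-17-26=442-43=399


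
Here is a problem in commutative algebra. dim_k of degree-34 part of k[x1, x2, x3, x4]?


C(d+n-1,n-1)=C(37,3)=7770


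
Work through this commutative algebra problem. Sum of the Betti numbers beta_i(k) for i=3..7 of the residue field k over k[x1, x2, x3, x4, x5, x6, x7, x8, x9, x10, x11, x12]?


Koszul resolution: beta_i(k)=C(n,i), n=12
C(12,3)=220, C(12,4)=495, C(12,5)=792, C(12,6)=924, C(12,7)=792
Sum=3223


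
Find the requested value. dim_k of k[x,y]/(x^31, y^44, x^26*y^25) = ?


k[x,y]/I, I = (x^31, y^44, x^26*y^25)
Rect: 31x44=1364. Corner: (31-26)x(44-25)=95.
dim = 1364-95 = 1269


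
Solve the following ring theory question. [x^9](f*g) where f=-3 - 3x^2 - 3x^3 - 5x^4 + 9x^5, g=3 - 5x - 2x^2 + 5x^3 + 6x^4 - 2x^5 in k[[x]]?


[x^9] = sum a_i*b_j, i+j=9
  -5*-2=10
  9*6=54
Sum=64


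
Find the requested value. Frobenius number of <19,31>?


gcd(19,31)=1 => F=ab-a-b=19*31-19-31=589-50=539


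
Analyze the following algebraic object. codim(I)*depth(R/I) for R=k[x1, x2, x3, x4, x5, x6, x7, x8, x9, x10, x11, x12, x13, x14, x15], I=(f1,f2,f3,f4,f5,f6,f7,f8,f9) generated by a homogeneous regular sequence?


codim=9, depth=dim(R/I)=15-9=6
Product=9*6=54


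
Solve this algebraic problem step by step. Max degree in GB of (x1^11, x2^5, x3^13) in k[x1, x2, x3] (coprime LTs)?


Pure powers, coprime LTs => already GB.
Degrees: 11, 5, 13
Max=13


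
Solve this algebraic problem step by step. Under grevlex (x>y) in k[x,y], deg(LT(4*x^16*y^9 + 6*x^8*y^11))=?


LT: 4*x^16*y^9
deg_x=16, deg_y=9
Total=16+9=25


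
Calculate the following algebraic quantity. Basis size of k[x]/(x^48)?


Basis: 1,x,...,x^47
dim=48


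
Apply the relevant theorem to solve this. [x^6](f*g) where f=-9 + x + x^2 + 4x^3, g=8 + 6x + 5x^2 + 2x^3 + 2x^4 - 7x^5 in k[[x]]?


[x^6] = sum a_i*b_j, i+j=6
  1*-7=-7
  1*2=2
  4*2=8
Sum=3


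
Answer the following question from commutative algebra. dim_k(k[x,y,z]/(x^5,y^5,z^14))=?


Basis: x^iy^jz^k, i<5,j<5,k<14
5*5*14=350


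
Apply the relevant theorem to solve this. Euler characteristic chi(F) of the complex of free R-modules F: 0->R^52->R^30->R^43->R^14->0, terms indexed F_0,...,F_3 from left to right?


chi = sum (-1)^i * rank:
(-1)^0*52=52
(-1)^1*30=-30
(-1)^2*43=43
(-1)^3*14=-14
chi=51


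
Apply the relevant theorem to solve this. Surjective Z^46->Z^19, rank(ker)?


rank(ker) = 46-19 = 27


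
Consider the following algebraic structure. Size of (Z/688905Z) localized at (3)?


3-primary part: 688905=3^9*35
Size=3^9=19683


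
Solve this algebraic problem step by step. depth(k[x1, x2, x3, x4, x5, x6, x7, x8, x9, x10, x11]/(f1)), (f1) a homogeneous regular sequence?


depth(R)=11
depth(R/I)=11-1=10


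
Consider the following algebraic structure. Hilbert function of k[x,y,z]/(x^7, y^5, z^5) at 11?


Need i<7, j<5, k<5 with i+j+k=11.
For each i, j ranges over max(0,11-i-4)..min(4,11-i):
  i=0: j in [7,4] -> 0
  i=1: j in [6,4] -> 0
  i=2: j in [5,4] -> 0
  i=3: j in [4,4] -> 1
  i=4: j in [3,4] -> 2
  i=5: j in [2,4] -> 3
  i=6: j in [1,4] -> 4
H(11) = 0+0+0+1+2+3+4 = 10


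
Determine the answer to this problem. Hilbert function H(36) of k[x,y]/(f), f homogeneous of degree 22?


H(t)=d for t>=d-1.
d=22, t=36
H(36)=22


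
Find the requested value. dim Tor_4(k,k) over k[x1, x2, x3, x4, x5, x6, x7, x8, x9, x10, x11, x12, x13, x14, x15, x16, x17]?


Koszul: C(n,i)=C(17,4)=2380


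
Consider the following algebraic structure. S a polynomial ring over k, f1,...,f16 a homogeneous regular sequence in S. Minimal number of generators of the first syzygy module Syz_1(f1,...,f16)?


Regular sequence => Koszul complex is the minimal free resolution.
Syz_1 minimally generated by Koszul relations f_i*e_j - f_j*e_i (i<j): mu(Syz_1) = beta_2 = C(m,2) = m(m-1)/2
m=16
16*15/2 = 120


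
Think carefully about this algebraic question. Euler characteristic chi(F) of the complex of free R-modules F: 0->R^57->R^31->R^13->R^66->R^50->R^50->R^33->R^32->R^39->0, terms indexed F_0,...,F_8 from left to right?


chi = sum (-1)^i * rank:
(-1)^0*57=57
(-1)^1*31=-31
(-1)^2*13=13
(-1)^3*66=-66
(-1)^4*50=50
(-1)^5*50=-50
(-1)^6*33=33
(-1)^7*32=-32
(-1)^8*39=39
chi=13


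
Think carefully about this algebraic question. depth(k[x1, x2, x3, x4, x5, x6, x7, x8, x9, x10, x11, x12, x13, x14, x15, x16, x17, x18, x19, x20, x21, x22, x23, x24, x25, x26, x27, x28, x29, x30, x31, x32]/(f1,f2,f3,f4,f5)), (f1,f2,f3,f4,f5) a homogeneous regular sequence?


depth(R)=32
depth(R/I)=32-5=27


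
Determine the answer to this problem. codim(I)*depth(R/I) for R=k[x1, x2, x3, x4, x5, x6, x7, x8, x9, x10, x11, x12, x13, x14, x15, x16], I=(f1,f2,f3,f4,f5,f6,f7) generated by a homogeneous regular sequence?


codim=7, depth=dim(R/I)=16-7=9
Product=7*9=63


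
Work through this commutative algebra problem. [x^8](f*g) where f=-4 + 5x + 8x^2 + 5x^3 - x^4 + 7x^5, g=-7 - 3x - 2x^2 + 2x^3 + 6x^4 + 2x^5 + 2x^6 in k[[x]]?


[x^8] = sum a_i*b_j, i+j=8
  8*2=16
  5*2=10
  -1*6=-6
  7*2=14
Sum=34


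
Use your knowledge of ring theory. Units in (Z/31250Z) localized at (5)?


Local ring = Z/15625Z.
phi(15625) = 5^5*(5-1) = 12500


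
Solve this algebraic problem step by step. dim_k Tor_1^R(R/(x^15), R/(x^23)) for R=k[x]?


Tor_1(R/I,R/J)=(I cap J)/IJ=(x^23)/(x^38)
dim=38-23=min(15,23)=15


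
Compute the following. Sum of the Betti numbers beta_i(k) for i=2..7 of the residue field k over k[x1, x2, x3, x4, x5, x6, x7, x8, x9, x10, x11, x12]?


Koszul resolution: beta_i(k)=C(n,i), n=12
C(12,2)=66, C(12,3)=220, C(12,4)=495, C(12,5)=792, C(12,6)=924, C(12,7)=792
Sum=3289


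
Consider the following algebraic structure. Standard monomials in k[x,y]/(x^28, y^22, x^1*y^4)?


k[x,y]/I, I = (x^28, y^22, x^1*y^4)
Rect: 28x22=616. Corner: (28-1)x(22-4)=486.
dim = 616-486 = 130


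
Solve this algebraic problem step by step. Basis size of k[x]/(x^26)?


Basis: 1,x,...,x^25
dim=26


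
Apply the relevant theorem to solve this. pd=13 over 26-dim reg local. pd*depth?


pd+depth=26
depth=26-13=13
pd*depth=13*13=169


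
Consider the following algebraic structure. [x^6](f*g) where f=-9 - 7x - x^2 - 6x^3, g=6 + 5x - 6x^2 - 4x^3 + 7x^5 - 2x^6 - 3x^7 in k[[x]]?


[x^6] = sum a_i*b_j, i+j=6
  -9*-2=18
  -7*7=-49
  -6*-4=24
Sum=-7


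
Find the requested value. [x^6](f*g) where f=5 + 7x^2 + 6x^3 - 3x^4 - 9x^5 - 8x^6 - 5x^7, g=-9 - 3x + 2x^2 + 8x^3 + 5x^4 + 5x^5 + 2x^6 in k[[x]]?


[x^6] = sum a_i*b_j, i+j=6
  5*2=10
  7*5=35
  6*8=48
  -3*2=-6
  -9*-3=27
  -8*-9=72
Sum=186


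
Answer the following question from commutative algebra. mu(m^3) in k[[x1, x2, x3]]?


C(n+d-1,d)=C(5,3)=10


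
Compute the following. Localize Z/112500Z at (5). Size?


5-primary part: 112500=5^5*36
Size=5^5=3125


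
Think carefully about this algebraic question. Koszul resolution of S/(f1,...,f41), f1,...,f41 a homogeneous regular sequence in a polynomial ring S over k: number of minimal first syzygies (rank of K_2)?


Regular sequence => Koszul complex is the minimal free resolution.
Syz_1 minimally generated by Koszul relations f_i*e_j - f_j*e_i (i<j): mu(Syz_1) = beta_2 = C(m,2) = m(m-1)/2
m=41
41*40/2 = 820


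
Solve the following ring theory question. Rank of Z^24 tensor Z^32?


rank(M(x)N) = rank(M)*rank(N)
24*32 = 768


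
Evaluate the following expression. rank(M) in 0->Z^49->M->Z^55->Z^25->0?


Alt sum=0:
(-1)^0*49 + (-1)^1*? + (-1)^2*55 + (-1)^3*25=0
rank(M)=79


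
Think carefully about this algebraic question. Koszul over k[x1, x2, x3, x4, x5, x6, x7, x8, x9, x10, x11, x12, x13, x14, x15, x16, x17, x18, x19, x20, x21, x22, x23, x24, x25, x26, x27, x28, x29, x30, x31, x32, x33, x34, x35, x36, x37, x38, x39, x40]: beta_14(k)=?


C(n,i)=C(40,14)=23206929840


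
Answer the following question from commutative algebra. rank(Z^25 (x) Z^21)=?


rank(M(x)N) = rank(M)*rank(N)
25*21 = 525


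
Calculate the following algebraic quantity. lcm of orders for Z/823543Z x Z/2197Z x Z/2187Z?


Exponent = lcm of the cyclic orders; pairwise coprime => product.
7^7*13^3*3^7=823543*2197*2187=3956991524577


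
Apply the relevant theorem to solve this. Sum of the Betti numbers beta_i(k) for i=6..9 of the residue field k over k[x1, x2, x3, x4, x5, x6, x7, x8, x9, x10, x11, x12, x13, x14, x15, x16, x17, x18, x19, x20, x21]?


Koszul resolution: beta_i(k)=C(n,i), n=21
C(21,6)=54264, C(21,7)=116280, C(21,8)=203490, C(21,9)=293930
Sum=667964


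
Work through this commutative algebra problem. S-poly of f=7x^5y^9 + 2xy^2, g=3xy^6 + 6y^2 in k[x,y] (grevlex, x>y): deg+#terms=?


LT(f)=7x^5y^9, LT(g)=3xy^6
lcm(LM)=x^5y^9
S(f,g) (scaled by 21 to clear denominators) = 3*f - 7x^4y^3*g = -42x^4y^5 + 6xy^2
2 terms, deg 9.
9+2=11


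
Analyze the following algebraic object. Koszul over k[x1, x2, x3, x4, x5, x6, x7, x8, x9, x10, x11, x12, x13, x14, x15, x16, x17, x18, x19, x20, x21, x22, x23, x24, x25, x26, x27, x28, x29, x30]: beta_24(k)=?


C(n,i)=C(30,24)=593775


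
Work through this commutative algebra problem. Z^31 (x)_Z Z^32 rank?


rank(M(x)N) = rank(M)*rank(N)
31*32 = 992


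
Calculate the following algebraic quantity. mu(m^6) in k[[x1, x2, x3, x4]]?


C(n+d-1,d)=C(9,6)=84


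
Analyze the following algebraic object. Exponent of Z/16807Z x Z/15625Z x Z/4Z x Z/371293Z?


Exponent = lcm of the cyclic orders; pairwise coprime => product.
7^5*5^6*2^2*13^5=16807*15625*4*371293=390020090687500


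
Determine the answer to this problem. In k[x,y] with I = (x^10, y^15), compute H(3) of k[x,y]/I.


k[x,y], I = (x^10, y^15), d = 3
Need i < 10 and d-i < 15.
Range: 0 <= i <= 3.
H(3) = 4


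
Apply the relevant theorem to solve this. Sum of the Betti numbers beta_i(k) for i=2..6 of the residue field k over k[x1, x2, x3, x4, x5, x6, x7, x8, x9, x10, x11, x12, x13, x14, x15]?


Koszul resolution: beta_i(k)=C(n,i), n=15
C(15,2)=105, C(15,3)=455, C(15,4)=1365, C(15,5)=3003, C(15,6)=5005
Sum=9933


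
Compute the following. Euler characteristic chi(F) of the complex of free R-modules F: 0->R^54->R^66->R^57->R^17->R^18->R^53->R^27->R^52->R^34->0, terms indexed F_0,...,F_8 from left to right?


chi = sum (-1)^i * rank:
(-1)^0*54=54
(-1)^1*66=-66
(-1)^2*57=57
(-1)^3*17=-17
(-1)^4*18=18
(-1)^5*53=-53
(-1)^6*27=27
(-1)^7*52=-52
(-1)^8*34=34
chi=2


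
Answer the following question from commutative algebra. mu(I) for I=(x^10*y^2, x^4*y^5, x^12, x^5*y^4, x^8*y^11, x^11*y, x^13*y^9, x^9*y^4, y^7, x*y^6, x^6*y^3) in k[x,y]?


Remove redundant (divisible by others).
x^8*y^11 redundant.
x^13*y^9 redundant.
x^9*y^4 redundant.
Min: x^12, x^11*y, x^10*y^2, x^6*y^3, x^5*y^4, x^4*y^5, x*y^6, y^7
Count=8


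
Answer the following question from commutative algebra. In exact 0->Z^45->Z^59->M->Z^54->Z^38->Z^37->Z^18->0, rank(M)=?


Alt sum=0:
(-1)^0*45 + (-1)^1*59 + (-1)^2*? + (-1)^3*54 + (-1)^4*38 + (-1)^5*37 + (-1)^6*18=0
rank(M)=49


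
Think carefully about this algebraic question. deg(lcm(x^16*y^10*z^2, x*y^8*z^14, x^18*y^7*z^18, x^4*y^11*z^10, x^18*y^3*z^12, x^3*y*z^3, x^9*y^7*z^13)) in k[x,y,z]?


lcm = componentwise max:
x: max(16,1,18,4,18,3,9)=18
y: max(10,8,7,11,3,1,7)=11
z: max(2,14,18,10,12,3,13)=18
Total=18+11+18=47


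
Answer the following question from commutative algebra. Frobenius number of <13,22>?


gcd(13,22)=1 => F=ab-a-b=13*22-13-22=286-35=251


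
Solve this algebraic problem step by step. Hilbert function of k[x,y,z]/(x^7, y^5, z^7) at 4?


Need i<7, j<5, k<7 with i+j+k=4.
For each i, j ranges over max(0,4-i-6)..min(4,4-i):
  i=0: j in [0,4] -> 5
  i=1: j in [0,3] -> 4
  i=2: j in [0,2] -> 3
  i=3: j in [0,1] -> 2
  i=4: j in [0,0] -> 1
H(4) = 5+4+3+2+1 = 15


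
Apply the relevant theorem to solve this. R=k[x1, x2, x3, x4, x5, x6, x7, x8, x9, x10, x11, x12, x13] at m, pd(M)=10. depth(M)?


pd+depth=depth(R)=13
depth=13-10=3


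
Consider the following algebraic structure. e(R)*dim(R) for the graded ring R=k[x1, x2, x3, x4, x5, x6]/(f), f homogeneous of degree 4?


e(R)=deg(f)=4, dim(R)=6-1=5
e*dim=4*5=20


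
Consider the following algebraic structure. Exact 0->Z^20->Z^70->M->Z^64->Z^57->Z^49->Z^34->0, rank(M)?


Alt sum=0:
(-1)^0*20 + (-1)^1*70 + (-1)^2*? + (-1)^3*64 + (-1)^4*57 + (-1)^5*49 + (-1)^6*34=0
rank(M)=72


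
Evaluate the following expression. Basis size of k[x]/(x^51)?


Basis: 1,x,...,x^50
dim=51


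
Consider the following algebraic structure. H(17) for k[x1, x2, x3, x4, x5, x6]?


C(d+n-1,n-1)=C(22,5)=26334


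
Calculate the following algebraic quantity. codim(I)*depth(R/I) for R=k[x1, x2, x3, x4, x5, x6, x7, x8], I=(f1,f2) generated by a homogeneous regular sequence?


codim=2, depth=dim(R/I)=8-2=6
Product=2*6=12


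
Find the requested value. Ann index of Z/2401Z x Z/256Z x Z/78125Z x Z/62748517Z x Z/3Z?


Exponent = lcm of the cyclic orders; pairwise coprime => product.
7^4*2^8*5^7*13^7*3^1=2401*256*78125*62748517*3=9039551359020000000


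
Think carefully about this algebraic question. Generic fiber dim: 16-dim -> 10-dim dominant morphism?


dim(fiber)=dim(X)-dim(Y)=16-10=6


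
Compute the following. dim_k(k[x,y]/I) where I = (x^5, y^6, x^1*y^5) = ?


k[x,y]/I, I = (x^5, y^6, x^1*y^5)
Rect: 5x6=30. Corner: (5-1)x(6-5)=4.
dim = 30-4 = 26


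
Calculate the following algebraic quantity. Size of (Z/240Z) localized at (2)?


2-primary part: 240=2^4*15
Size=2^4=16


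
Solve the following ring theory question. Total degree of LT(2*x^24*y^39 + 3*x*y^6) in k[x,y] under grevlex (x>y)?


LT: 2*x^24*y^39
deg_x=24, deg_y=39
Total=24+39=63


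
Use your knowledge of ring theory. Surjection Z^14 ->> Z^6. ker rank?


rank(ker) = 14-6 = 8


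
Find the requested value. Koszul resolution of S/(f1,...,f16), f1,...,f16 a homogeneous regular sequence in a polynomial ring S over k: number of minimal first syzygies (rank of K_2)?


Regular sequence => Koszul complex is the minimal free resolution.
Syz_1 minimally generated by Koszul relations f_i*e_j - f_j*e_i (i<j): mu(Syz_1) = beta_2 = C(m,2) = m(m-1)/2
m=16
16*15/2 = 120


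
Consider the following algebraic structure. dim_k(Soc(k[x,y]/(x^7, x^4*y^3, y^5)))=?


Socle = ann(m) = span of standard monomials u with x*u, y*u in I (staircase corners).
Minimal generators: x^7, x^4*y^3, y^5
Corners: x^3y^4, x^6y^2
Socle dim=2


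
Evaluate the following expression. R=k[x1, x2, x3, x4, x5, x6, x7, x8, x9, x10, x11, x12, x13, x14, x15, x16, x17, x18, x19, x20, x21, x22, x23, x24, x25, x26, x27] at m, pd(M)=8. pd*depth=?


pd+depth=27
depth=27-8=19
pd*depth=8*19=152


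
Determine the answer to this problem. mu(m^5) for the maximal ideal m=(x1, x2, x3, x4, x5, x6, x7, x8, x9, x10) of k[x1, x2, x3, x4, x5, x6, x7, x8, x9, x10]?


Graded Nakayama: mu(m^d) = dim_k (m^d/m^(d+1)) = #degree-5 monomials in 10 vars
C(n+d-1,d)=C(14,5)=2002


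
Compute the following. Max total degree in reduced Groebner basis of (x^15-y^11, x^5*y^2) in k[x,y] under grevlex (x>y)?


LT(f1)=x^15, LT(f2)=x^5y^2, lcm=x^15y^2
S(f1,f2) = y^2*f1 - x^10*f2 = -y^13
Reduced GB = {f1, f2, y^13}; degrees 15, 7, 13
Max = 15


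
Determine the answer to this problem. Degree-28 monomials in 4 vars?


C(d+n-1,n-1)=C(31,3)=4495


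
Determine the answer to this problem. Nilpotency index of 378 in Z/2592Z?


378^k mod 2592:
k=1: 378
k=2: 324
k=3: 648
k=4: 1296
k=5: 0
First zero at k = 5


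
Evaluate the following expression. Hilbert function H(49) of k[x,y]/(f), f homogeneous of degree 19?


H(t)=d for t>=d-1.
d=19, t=49
H(49)=19


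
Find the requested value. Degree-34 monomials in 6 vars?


C(d+n-1,n-1)=C(39,5)=575757


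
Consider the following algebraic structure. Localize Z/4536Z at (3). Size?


3-primary part: 4536=3^4*56
Size=3^4=81


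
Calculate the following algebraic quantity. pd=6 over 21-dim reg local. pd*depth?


pd+depth=21
depth=21-6=15
pd*depth=6*15=90


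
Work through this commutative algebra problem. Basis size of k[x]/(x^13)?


Basis: 1,x,...,x^12
dim=13


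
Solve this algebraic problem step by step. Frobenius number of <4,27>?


gcd(4,27)=1 => F=ab-a-b=4*27-4-27=108-31=77


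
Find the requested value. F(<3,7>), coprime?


gcd(3,7)=1 => F=ab-a-b=3*7-3-7=21-10=11


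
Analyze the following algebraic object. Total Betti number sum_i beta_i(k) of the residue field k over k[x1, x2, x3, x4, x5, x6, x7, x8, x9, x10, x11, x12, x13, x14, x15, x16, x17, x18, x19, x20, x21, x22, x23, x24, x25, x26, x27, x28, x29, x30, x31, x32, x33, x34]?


Koszul resolution: beta_i(k)=C(n,i), n=34
sum_i C(34,i) = 2^34 = 17179869184


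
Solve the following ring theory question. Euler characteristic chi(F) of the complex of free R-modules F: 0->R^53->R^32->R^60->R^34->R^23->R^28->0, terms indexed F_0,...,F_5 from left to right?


chi = sum (-1)^i * rank:
(-1)^0*53=53
(-1)^1*32=-32
(-1)^2*60=60
(-1)^3*34=-34
(-1)^4*23=23
(-1)^5*28=-28
chi=42


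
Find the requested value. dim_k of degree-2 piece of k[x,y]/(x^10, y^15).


k[x,y], I = (x^10, y^15), d = 2
Need i < 10 and d-i < 15.
Range: 0 <= i <= 2.
H(2) = 3


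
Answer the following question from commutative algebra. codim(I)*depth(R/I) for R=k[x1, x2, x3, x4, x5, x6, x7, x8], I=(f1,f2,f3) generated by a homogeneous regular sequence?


codim=3, depth=dim(R/I)=8-3=5
Product=3*5=15


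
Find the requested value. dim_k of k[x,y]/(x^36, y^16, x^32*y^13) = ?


k[x,y]/I, I = (x^36, y^16, x^32*y^13)
Rect: 36x16=576. Corner: (36-32)x(16-13)=12.
dim = 576-12 = 564


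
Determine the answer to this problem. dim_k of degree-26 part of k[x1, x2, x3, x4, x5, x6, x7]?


C(d+n-1,n-1)=C(32,6)=906192


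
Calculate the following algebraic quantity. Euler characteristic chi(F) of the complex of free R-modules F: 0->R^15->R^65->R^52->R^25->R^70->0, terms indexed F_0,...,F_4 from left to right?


chi = sum (-1)^i * rank:
(-1)^0*15=15
(-1)^1*65=-65
(-1)^2*52=52
(-1)^3*25=-25
(-1)^4*70=70
chi=47


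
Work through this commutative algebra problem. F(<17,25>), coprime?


gcd(17,25)=1 => F=ab-a-b=17*25-17-25=425-42=383


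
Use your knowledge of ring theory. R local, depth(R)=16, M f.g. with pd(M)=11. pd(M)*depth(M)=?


pd+depth=16
depth=16-11=5
pd*depth=11*5=55


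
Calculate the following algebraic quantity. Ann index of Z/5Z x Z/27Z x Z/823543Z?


Exponent = lcm of the cyclic orders; pairwise coprime => product.
5^1*3^3*7^7=5*27*823543=111178305


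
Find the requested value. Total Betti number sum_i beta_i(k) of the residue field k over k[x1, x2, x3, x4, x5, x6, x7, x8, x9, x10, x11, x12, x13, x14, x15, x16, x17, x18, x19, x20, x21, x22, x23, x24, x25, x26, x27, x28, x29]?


Koszul resolution: beta_i(k)=C(n,i), n=29
sum_i C(29,i) = 2^29 = 536870912


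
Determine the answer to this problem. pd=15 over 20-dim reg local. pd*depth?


pd+depth=20
depth=20-15=5
pd*depth=15*5=75


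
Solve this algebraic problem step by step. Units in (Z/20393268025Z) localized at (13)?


Local ring = Z/815730721Z.
phi(815730721) = 13^7*(13-1) = 752982204


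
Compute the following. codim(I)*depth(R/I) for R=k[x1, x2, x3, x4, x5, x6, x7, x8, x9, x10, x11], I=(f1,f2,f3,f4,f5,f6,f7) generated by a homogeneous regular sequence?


codim=7, depth=dim(R/I)=11-7=4
Product=7*4=28


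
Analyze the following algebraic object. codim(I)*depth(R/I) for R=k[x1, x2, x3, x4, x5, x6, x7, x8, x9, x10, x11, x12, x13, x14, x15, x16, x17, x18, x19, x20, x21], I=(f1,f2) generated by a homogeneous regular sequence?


codim=2, depth=dim(R/I)=21-2=19
Product=2*19=38


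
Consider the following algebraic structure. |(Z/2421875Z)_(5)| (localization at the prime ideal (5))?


5-primary part: 2421875=5^7*31
Size=5^7=78125


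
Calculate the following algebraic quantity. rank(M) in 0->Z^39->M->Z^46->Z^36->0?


Alt sum=0:
(-1)^0*39 + (-1)^1*? + (-1)^2*46 + (-1)^3*36=0
rank(M)=49


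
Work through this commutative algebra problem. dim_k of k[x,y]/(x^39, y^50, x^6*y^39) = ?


k[x,y]/I, I = (x^39, y^50, x^6*y^39)
Rect: 39x50=1950. Corner: (39-6)x(50-39)=363.
dim = 1950-363 = 1587


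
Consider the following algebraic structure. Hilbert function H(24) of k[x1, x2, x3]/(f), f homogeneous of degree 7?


C(26,2)-C(19,2)=325-171=154


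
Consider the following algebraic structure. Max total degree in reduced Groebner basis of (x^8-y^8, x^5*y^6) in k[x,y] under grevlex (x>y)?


LT(f1)=x^8, LT(f2)=x^5y^6, lcm=x^8y^6
S(f1,f2) = y^6*f1 - x^3*f2 = -y^14
Reduced GB = {f1, f2, y^14}; degrees 8, 11, 14
Max = 14


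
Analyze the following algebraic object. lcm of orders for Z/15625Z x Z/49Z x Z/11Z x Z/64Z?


Exponent = lcm of the cyclic orders; pairwise coprime => product.
5^6*7^2*11^1*2^6=15625*49*11*64=539000000


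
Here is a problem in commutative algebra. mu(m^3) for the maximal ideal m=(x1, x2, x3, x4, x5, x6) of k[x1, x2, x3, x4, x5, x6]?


Graded Nakayama: mu(m^d) = dim_k (m^d/m^(d+1)) = #degree-3 monomials in 6 vars
C(n+d-1,d)=C(8,3)=56


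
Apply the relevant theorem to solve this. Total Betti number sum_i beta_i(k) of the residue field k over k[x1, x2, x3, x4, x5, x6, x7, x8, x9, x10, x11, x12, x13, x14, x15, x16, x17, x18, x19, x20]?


Koszul resolution: beta_i(k)=C(n,i), n=20
sum_i C(20,i) = 2^20 = 1048576


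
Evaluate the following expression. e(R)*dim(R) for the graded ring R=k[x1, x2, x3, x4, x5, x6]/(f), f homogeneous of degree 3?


e(R)=deg(f)=3, dim(R)=6-1=5
e*dim=3*5=15


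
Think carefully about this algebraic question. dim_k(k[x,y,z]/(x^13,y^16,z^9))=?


Basis: x^iy^jz^k, i<13,j<16,k<9
13*16*9=1872


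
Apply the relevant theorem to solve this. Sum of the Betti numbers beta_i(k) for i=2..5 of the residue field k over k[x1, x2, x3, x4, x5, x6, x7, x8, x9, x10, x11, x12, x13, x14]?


Koszul resolution: beta_i(k)=C(n,i), n=14
C(14,2)=91, C(14,3)=364, C(14,4)=1001, C(14,5)=2002
Sum=3458


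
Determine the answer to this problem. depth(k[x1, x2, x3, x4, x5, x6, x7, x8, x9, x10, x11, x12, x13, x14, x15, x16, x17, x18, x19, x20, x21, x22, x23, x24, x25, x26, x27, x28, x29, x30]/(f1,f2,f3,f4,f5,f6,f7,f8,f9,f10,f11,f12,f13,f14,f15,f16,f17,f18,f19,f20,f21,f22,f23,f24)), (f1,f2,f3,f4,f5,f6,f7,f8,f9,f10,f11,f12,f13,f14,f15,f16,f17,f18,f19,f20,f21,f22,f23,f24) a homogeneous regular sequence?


depth(R)=30
depth(R/I)=30-24=6


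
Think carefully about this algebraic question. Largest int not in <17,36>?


gcd(17,36)=1 => F=ab-a-b=17*36-17-36=612-53=559


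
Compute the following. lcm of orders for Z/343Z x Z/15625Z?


Exponent = lcm of the cyclic orders; pairwise coprime => product.
7^3*5^6=343*15625=5359375


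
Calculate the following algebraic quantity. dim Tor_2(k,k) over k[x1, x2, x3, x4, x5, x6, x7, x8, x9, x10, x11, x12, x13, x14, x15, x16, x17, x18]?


Koszul: C(n,i)=C(18,2)=153


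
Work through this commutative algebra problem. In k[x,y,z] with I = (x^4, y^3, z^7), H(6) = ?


Need i<4, j<3, k<7 with i+j+k=6.
For each i, j ranges over max(0,6-i-6)..min(2,6-i):
  i=0: j in [0,2] -> 3
  i=1: j in [0,2] -> 3
  i=2: j in [0,2] -> 3
  i=3: j in [0,2] -> 3
H(6) = 3+3+3+3 = 12


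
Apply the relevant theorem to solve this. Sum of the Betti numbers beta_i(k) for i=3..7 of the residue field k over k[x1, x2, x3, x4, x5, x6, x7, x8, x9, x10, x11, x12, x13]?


Koszul resolution: beta_i(k)=C(n,i), n=13
C(13,3)=286, C(13,4)=715, C(13,5)=1287, C(13,6)=1716, C(13,7)=1716
Sum=5720


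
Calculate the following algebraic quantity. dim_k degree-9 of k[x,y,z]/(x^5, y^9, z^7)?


Need i<5, j<9, k<7 with i+j+k=9.
For each i, j ranges over max(0,9-i-6)..min(8,9-i):
  i=0: j in [3,8] -> 6
  i=1: j in [2,8] -> 7
  i=2: j in [1,7] -> 7
  i=3: j in [0,6] -> 7
  i=4: j in [0,5] -> 6
H(9) = 6+7+7+7+6 = 33


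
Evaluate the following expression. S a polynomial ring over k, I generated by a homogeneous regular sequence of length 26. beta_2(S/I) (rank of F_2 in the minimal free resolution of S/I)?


Regular sequence => Koszul complex is the minimal free resolution.
Syz_1 minimally generated by Koszul relations f_i*e_j - f_j*e_i (i<j): mu(Syz_1) = beta_2 = C(m,2) = m(m-1)/2
m=26
26*25/2 = 325


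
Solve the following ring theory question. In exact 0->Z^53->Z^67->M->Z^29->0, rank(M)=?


Alt sum=0:
(-1)^0*53 + (-1)^1*67 + (-1)^2*? + (-1)^3*29=0
rank(M)=43


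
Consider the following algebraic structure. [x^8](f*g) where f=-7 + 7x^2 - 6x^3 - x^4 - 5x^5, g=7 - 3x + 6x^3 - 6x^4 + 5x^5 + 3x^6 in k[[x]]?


[x^8] = sum a_i*b_j, i+j=8
  7*3=21
  -6*5=-30
  -1*-6=6
  -5*6=-30
Sum=-33


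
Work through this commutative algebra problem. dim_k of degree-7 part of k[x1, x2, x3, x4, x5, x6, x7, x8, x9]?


C(d+n-1,n-1)=C(15,8)=6435


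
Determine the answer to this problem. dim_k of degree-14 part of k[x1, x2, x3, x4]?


C(d+n-1,n-1)=C(17,3)=680


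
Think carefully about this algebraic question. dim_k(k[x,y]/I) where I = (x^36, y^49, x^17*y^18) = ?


k[x,y]/I, I = (x^36, y^49, x^17*y^18)
Rect: 36x49=1764. Corner: (36-17)x(49-18)=589.
dim = 1764-589 = 1175


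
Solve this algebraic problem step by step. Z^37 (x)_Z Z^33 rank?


rank(M(x)N) = rank(M)*rank(N)
37*33 = 1221


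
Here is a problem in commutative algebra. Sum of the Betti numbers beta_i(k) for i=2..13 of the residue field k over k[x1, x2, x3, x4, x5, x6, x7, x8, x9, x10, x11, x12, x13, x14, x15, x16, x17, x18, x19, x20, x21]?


Koszul resolution: beta_i(k)=C(n,i), n=21
C(21,2)=210, C(21,3)=1330, C(21,4)=5985, C(21,5)=20349, C(21,6)=54264, C(21,7)=116280, C(21,8)=203490, C(21,9)=293930, C(21,10)=352716, C(21,11)=352716, C(21,12)=293930, C(21,13)=203490
Sum=1898690


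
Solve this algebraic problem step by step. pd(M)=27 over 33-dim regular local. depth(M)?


pd+depth=depth(R)=33
depth=33-27=6


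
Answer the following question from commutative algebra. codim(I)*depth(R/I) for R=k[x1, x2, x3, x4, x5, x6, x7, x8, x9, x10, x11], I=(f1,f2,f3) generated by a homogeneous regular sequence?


codim=3, depth=dim(R/I)=11-3=8
Product=3*8=24


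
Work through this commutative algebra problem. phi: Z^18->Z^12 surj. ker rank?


rank(ker) = 18-12 = 6


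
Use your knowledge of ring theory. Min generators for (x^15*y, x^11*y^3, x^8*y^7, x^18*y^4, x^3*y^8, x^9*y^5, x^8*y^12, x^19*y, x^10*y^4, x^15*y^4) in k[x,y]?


Remove redundant (divisible by others).
x^15*y^4 redundant.
x^18*y^4 redundant.
x^19*y redundant.
x^8*y^12 redundant.
Min: x^15*y, x^11*y^3, x^10*y^4, x^9*y^5, x^8*y^7, x^3*y^8
Count=6


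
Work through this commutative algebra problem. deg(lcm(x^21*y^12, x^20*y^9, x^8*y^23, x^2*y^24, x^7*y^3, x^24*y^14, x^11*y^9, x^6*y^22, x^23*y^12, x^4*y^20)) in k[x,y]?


lcm = componentwise max:
x: max(21,20,8,2,7,24,11,6,23,4)=24
y: max(12,9,23,24,3,14,9,22,12,20)=24
Total=24+24=48


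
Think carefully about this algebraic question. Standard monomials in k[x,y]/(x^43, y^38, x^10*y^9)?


k[x,y]/I, I = (x^43, y^38, x^10*y^9)
Rect: 43x38=1634. Corner: (43-10)x(38-9)=957.
dim = 1634-957 = 677


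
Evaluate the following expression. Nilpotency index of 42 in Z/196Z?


42^k mod 196:
k=1: 42
k=2: 0
First zero at k = 2


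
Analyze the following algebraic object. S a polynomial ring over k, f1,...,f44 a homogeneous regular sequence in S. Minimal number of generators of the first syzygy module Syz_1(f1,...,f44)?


Regular sequence => Koszul complex is the minimal free resolution.
Syz_1 minimally generated by Koszul relations f_i*e_j - f_j*e_i (i<j): mu(Syz_1) = beta_2 = C(m,2) = m(m-1)/2
m=44
44*43/2 = 946


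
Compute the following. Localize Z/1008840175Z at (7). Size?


7-primary part: 1008840175=7^9*25
Size=7^9=40353607


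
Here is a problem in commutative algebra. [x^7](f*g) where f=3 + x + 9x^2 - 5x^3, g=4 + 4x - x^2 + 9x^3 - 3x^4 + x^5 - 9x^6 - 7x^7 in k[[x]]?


[x^7] = sum a_i*b_j, i+j=7
  3*-7=-21
  1*-9=-9
  9*1=9
  -5*-3=15
Sum=-6


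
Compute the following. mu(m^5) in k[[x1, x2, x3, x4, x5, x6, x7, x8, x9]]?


C(n+d-1,d)=C(13,5)=1287


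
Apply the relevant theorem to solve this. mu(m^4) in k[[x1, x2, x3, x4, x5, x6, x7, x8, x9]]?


C(n+d-1,d)=C(12,4)=495


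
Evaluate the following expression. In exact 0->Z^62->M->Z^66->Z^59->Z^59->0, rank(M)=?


Alt sum=0:
(-1)^0*62 + (-1)^1*? + (-1)^2*66 + (-1)^3*59 + (-1)^4*59=0
rank(M)=128


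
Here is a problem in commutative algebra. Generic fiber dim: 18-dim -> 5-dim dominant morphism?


dim(fiber)=dim(X)-dim(Y)=18-5=13
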